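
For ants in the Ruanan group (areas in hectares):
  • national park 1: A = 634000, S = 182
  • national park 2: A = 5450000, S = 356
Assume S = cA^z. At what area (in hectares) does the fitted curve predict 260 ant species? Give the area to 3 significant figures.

1990000 hectares

z = ln(356/182) / ln(5450000/634000) = 0.6709 / 2.1513 = 0.3119
c = 182 / 634000^0.3119 = 182 / 64.49 = 2.822
A = (260/2.822)^(1/0.3119) ⇒ ln A = ln(92.12)/0.3119 = 14.5035
A = e^14.5035 ≈ 1989680 hectares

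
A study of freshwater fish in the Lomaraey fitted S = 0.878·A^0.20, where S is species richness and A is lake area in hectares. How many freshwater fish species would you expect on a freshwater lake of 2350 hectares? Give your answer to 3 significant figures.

4.15

S = 0.878 × 2350^0.2
ln S = ln 0.878 + 0.2 × ln 2350 = -0.1301 + 0.2 × 7.7622 = 1.4223
S = e^1.4223 ≈ 4.147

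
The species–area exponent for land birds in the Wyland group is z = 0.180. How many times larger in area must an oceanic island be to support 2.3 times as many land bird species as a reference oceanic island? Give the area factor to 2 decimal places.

(A₂/A₁)^0.18 = 2.3, so A₂/A₁ = 2.3^(1/0.18) = 2.3^5.556
ln(A₂/A₁) = ln 2.3 / 0.18 = 0.8329 / 0.18 = 4.6273
A₂/A₁ = e^4.6273 ≈ 102.2

102.23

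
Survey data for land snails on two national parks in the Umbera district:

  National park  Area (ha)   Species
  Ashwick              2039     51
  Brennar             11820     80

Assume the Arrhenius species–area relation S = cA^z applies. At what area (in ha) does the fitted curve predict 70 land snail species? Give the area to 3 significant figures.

7020 ha

z = ln(80/51) / ln(11820/2039) = 0.4502 / 1.7573 = 0.2562
c = 51 / 2039^0.2562 = 51 / 7.044 = 7.24
A = (70/7.24)^(1/0.2562) ⇒ ln A = ln(9.668)/0.2562 = 8.8563
A = e^8.8563 ≈ 7019 ha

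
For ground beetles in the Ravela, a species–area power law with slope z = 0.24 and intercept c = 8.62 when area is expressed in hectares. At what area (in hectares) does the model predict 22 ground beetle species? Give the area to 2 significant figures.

50 hectares

22 = 8.62 × A^0.24  ⇒  A^0.24 = 22/8.62 = 2.552
ln A = ln(2.552) / 0.24 = 0.9370 / 0.24 = 3.9040
A = e^3.9040 ≈ 49.6 hectares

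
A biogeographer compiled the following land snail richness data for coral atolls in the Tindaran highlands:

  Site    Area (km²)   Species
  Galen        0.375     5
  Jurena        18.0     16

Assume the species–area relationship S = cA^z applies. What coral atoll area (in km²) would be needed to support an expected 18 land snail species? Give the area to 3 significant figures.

z = ln(16/5) / ln(18/0.375) = 1.1632 / 3.8712 = 0.3005
c = 5 / 0.375^0.3005 = 5 / 0.7448 = 6.714
A = (18/6.714)^(1/0.3005) ⇒ ln A = ln(2.681)/0.3005 = 3.2824
A = e^3.2824 ≈ 26.64 km²

26.6 km²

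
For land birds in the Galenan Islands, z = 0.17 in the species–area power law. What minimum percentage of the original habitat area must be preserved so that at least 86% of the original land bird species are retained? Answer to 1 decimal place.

Need (A_new/A_old)^0.17 = 0.86, so A_new/A_old = 0.86^(1/0.17) = 0.86^5.882
ln(A_new/A_old) = ln 0.86 / 0.17 = -0.1508 / 0.17 = -0.8872
A_new/A_old = e^-0.8872 ≈ 0.4118

41.2%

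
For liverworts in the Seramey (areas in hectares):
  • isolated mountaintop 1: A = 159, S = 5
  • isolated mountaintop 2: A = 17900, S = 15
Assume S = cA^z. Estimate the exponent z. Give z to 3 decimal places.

0.233

Taking logs: ln S = ln c + z ln A, so z = (ln S₂ − ln S₁)/(ln A₂ − ln A₁).
z = ln(15/5) / ln(17900/159) = ln(3) / ln(112.6) = 1.0986 / 4.7237 = 0.2326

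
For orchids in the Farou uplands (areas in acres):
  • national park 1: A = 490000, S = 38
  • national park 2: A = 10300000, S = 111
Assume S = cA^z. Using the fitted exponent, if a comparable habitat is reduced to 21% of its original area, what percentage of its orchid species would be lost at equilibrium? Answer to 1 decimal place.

z = ln(111/38) / ln(10300000/490000) = 1.0719 / 3.0455 = 0.3520
S_new/S_old = (A_new/A_old)^z = 0.21^0.3520 = exp(0.3520 × -1.5606) = 0.5773
Fraction lost = 1 − 0.5773 = 0.4227

42.3%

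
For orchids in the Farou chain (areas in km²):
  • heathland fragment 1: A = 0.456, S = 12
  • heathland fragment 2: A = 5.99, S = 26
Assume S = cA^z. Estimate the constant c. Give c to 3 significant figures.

15.2

z = ln(S₂/S₁) / ln(A₂/A₁) = ln(26/12) / ln(5.99/0.456) = 0.7732 / 2.5754 = 0.3002
c = S₁ / A₁^z = 12 / 0.456^0.3002 = 12 / 0.79 = 15.19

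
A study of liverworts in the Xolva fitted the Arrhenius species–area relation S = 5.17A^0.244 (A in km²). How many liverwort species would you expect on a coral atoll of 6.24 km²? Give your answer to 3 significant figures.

S = 5.17 × 6.24^0.244 = 5.17 × 1.563 ≈ 8.082

8.08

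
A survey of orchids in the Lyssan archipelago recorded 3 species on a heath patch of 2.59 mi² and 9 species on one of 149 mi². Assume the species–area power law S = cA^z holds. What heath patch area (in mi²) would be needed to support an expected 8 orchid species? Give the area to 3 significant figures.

z = ln(9/3) / ln(149/2.59) = 1.0986 / 4.0523 = 0.2711
c = 3 / 2.59^0.2711 = 3 / 1.294 = 2.318
A = (8/2.318)^(1/0.2711) ⇒ ln A = ln(3.452)/0.2711 = 4.5695
A = e^4.5695 ≈ 96.5 mi²

96.5 mi²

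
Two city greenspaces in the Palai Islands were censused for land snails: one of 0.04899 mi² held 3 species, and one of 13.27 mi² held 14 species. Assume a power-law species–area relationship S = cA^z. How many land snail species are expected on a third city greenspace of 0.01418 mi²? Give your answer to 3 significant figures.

z = ln(14/3) / ln(13.27/0.04899) = 1.5404 / 5.6016 = 0.2750
c = 3 / 0.04899^0.2750 = 3 / 0.4363 = 6.876
S₃ = 6.876 × 0.01418^0.2750 = 6.876 × 0.3103 ≈ 2.133

2.13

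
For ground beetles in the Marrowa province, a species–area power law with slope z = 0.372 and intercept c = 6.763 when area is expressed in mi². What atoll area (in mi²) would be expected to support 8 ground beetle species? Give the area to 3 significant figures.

8 = 6.763 × A^0.372  ⇒  A^0.372 = 8/6.763 = 1.183
ln A = ln(1.183) / 0.372 = 0.1680 / 0.372 = 0.4515
A = e^0.4515 ≈ 1.571 mi²

1.57 mi²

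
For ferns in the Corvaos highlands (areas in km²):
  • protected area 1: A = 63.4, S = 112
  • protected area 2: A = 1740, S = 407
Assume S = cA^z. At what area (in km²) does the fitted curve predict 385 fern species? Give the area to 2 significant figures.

1500 km²

z = ln(407/112) / ln(1740/63.4) = 1.2903 / 3.3122 = 0.3896
c = 112 / 63.4^0.3896 = 112 / 5.035 = 22.24
A = (385/22.24)^(1/0.3896) ⇒ ln A = ln(17.31)/0.3896 = 7.3190
A = e^7.3190 ≈ 1509 km²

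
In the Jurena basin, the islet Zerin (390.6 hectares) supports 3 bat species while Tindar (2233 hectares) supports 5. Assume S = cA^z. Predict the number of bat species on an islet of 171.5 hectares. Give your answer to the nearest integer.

2

z = ln(5/3) / ln(2233/390.6) = 0.5108 / 1.7434 = 0.2930
c = 3 / 390.6^0.2930 = 3 / 5.746 = 0.5221
S₃ = 0.5221 × 171.5^0.2930 = 0.5221 × 4.515 ≈ 2.357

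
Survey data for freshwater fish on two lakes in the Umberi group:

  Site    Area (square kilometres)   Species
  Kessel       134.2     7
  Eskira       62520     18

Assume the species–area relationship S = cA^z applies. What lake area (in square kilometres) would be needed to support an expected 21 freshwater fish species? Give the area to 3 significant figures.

z = ln(18/7) / ln(62520/134.2) = 0.9445 / 6.1439 = 0.1537
c = 7 / 134.2^0.1537 = 7 / 2.124 = 3.296
A = (21/3.296)^(1/0.1537) ⇒ ln A = ln(6.371)/0.1537 = 12.0460
A = e^12.0460 ≈ 170420 square kilometres

170000 square kilometres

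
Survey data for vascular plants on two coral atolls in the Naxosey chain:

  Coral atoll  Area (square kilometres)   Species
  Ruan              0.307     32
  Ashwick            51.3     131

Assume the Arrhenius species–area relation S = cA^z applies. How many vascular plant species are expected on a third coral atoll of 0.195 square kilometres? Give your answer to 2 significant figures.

28

z = ln(131/32) / ln(51.3/0.307) = 1.4095 / 5.1186 = 0.2754
c = 32 / 0.307^0.2754 = 32 / 0.7224 = 44.3
S₃ = 44.3 × 0.195^0.2754 = 44.3 × 0.6375 ≈ 28.24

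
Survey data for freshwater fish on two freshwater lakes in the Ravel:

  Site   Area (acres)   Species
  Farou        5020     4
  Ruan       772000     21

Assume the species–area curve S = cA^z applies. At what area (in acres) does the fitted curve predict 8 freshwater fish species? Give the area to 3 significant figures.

41200 acres

z = ln(21/4) / ln(772000/5020) = 1.6582 / 5.0356 = 0.3293
c = 4 / 5020^0.3293 = 4 / 16.54 = 0.2418
A = (8/0.2418)^(1/0.3293) ⇒ ln A = ln(33.09)/0.3293 = 10.6261
A = e^10.6261 ≈ 41195 acres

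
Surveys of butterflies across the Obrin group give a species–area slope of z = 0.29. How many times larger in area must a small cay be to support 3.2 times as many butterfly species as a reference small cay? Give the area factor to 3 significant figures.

(A₂/A₁)^0.29 = 3.2, so A₂/A₁ = 3.2^(1/0.29) = 3.2^3.448
ln(A₂/A₁) = ln 3.2 / 0.29 = 1.1632 / 0.29 = 4.0109
A₂/A₁ = e^4.0109 ≈ 55.19

55.2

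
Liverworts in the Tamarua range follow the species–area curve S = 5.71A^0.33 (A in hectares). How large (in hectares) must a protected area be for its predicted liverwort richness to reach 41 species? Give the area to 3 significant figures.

41 = 5.71 × A^0.33  ⇒  A^0.33 = 41/5.71 = 7.18
ln A = ln(7.18) / 0.33 = 1.9714 / 0.33 = 5.9738
A = e^5.9738 ≈ 393 hectares

393 hectares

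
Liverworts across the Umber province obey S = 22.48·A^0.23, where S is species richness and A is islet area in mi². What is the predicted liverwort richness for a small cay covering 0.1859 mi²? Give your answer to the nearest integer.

S = 22.48 × 0.1859^0.23
ln S = ln 22.48 + 0.23 × ln 0.1859 = 3.1126 + 0.23 × -1.6825 = 2.7256
S = e^2.7256 ≈ 15.27

15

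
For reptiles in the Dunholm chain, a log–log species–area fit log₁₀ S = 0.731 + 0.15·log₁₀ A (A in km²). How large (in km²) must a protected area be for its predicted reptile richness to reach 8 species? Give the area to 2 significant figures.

8 = 5.383 × A^0.15  ⇒  A^0.15 = 8/5.383 = 1.486
ln A = ln(1.486) / 0.15 = 0.3963 / 0.15 = 2.6417
A = e^2.6417 ≈ 14.04 km²

14 km²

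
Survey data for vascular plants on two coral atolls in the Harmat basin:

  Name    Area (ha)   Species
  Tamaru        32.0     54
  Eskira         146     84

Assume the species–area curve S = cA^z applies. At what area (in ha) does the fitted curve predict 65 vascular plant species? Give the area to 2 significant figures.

61 ha

z = ln(84/54) / ln(146/32) = 0.4418 / 1.5179 = 0.2911
c = 54 / 32^0.2911 = 54 / 2.742 = 19.69
A = (65/19.69)^(1/0.2911) ⇒ ln A = ln(3.301)/0.2911 = 4.1027
A = e^4.1027 ≈ 60.5 ha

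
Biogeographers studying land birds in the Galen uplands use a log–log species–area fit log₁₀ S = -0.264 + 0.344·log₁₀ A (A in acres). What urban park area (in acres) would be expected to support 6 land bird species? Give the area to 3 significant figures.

1070 acres

6 = 0.5445 × A^0.344  ⇒  A^0.344 = 6/0.5445 = 11.02
ln A = ln(11.02) / 0.344 = 2.3996 / 0.344 = 6.9757
A = e^6.9757 ≈ 1070 acres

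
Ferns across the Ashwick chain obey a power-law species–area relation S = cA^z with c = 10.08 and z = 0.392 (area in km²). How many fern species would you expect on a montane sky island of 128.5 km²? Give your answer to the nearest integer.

68 species

S = 10.08 × 128.5^0.392 = 10.08 × 6.709 ≈ 67.63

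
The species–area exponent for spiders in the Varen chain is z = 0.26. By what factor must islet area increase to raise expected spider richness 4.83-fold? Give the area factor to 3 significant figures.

427

(A₂/A₁)^0.26 = 4.83, so A₂/A₁ = 4.83^(1/0.26) = 4.83^3.846
ln(A₂/A₁) = ln 4.83 / 0.26 = 1.5748 / 0.26 = 6.0571
A₂/A₁ = e^6.0571 ≈ 427.1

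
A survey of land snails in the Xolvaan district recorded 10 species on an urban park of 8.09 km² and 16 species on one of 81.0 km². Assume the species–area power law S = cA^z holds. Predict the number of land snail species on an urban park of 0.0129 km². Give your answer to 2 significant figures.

z = ln(16/10) / ln(81/8.09) = 0.4700 / 2.3038 = 0.2040
c = 10 / 8.09^0.2040 = 10 / 1.532 = 6.528
S₃ = 6.528 × 0.0129^0.2040 = 6.528 × 0.4117 ≈ 2.687

2.7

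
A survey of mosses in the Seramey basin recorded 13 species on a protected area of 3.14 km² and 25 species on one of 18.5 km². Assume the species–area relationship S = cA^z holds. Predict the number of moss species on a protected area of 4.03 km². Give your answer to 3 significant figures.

z = ln(25/13) / ln(18.5/3.14) = 0.6539 / 1.7735 = 0.3687
c = 13 / 3.14^0.3687 = 13 / 1.525 = 8.526
S₃ = 8.526 × 4.03^0.3687 = 8.526 × 1.672 ≈ 14.25

14.3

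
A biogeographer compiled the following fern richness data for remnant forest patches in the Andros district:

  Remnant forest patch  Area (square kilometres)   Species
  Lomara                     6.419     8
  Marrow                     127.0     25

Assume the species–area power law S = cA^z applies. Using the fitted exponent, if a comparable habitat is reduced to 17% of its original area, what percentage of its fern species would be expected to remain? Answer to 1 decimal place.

z = ln(25/8) / ln(127/6.419) = 1.1394 / 2.9849 = 0.3817
S_new/S_old = (A_new/A_old)^z = 0.17^0.3817 = exp(0.3817 × -1.7720) = 0.5084

50.8%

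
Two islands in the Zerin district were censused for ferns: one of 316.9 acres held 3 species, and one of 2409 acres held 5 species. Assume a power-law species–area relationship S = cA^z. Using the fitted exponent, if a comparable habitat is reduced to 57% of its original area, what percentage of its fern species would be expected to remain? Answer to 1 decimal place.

z = ln(5/3) / ln(2409/316.9) = 0.5108 / 2.0284 = 0.2518
S_new/S_old = (A_new/A_old)^z = 0.57^0.2518 = exp(0.2518 × -0.5621) = 0.868

86.8%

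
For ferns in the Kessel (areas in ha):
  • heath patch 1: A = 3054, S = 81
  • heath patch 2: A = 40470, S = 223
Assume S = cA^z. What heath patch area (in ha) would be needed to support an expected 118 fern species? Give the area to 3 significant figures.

7980 ha

z = ln(223/81) / ln(40470/3054) = 1.0127 / 2.5841 = 0.3919
c = 81 / 3054^0.3919 = 81 / 23.21 = 3.489
A = (118/3.489)^(1/0.3919) ⇒ ln A = ln(33.82)/0.3919 = 8.9842
A = e^8.9842 ≈ 7976 ha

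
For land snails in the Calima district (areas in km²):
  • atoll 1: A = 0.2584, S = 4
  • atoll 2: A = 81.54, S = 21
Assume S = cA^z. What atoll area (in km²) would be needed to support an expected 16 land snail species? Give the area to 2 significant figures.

z = ln(21/4) / ln(81.54/0.2584) = 1.6582 / 5.7543 = 0.2882
c = 4 / 0.2584^0.2882 = 4 / 0.6771 = 5.908
A = (16/5.908)^(1/0.2882) ⇒ ln A = ln(2.708)/0.2882 = 3.4574
A = e^3.4574 ≈ 31.74 km²

32 km²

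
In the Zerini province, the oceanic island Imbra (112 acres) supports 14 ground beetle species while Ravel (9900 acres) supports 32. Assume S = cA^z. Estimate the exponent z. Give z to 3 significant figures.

Taking logs: ln S = ln c + z ln A, so z = (ln S₂ − ln S₁)/(ln A₂ − ln A₁).
z = ln(32/14) / ln(9900/112) = ln(2.286) / ln(88.39) = 0.8267 / 4.4818 = 0.1845

0.184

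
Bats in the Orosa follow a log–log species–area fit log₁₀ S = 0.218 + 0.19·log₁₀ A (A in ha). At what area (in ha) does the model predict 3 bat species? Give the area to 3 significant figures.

23.1 ha

3 = 1.652 × A^0.19  ⇒  A^0.19 = 3/1.652 = 1.816
ln A = ln(1.816) / 0.19 = 0.5966 / 0.19 = 3.1403
A = e^3.1403 ≈ 23.11 ha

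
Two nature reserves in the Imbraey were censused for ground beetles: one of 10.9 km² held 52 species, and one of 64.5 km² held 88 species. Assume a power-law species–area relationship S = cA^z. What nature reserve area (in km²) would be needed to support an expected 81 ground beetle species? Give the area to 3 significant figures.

48.7 km²

z = ln(88/52) / ln(64.5/10.9) = 0.5261 / 1.7779 = 0.2959
c = 52 / 10.9^0.2959 = 52 / 2.028 = 25.65
A = (81/25.65)^(1/0.2959) ⇒ ln A = ln(3.158)/0.2959 = 3.8866
A = e^3.8866 ≈ 48.74 km²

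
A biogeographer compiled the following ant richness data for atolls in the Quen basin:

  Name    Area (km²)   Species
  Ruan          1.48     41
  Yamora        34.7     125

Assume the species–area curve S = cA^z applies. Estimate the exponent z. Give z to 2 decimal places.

0.35

Taking logs: ln S = ln c + z ln A, so z = (ln S₂ − ln S₁)/(ln A₂ − ln A₁).
z = ln(125/41) / ln(34.7/1.48) = ln(3.049) / ln(23.45) = 1.1147 / 3.1547 = 0.3534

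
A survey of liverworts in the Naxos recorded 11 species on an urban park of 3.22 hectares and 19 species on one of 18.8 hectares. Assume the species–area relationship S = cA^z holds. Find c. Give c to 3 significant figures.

7.66

z = ln(S₂/S₁) / ln(A₂/A₁) = ln(19/11) / ln(18.8/3.22) = 0.5465 / 1.7645 = 0.3097
c = S₁ / A₁^z = 11 / 3.22^0.3097 = 11 / 1.437 = 7.657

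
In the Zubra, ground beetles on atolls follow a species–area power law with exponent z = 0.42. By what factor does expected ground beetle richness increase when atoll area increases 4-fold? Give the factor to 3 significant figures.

1.79

S₂/S₁ = (A₂/A₁)^z = 4^0.42
ln(S₂/S₁) = 0.42 × ln 4 = 0.42 × 1.3863 = 0.5822
S₂/S₁ = e^0.5822 ≈ 1.79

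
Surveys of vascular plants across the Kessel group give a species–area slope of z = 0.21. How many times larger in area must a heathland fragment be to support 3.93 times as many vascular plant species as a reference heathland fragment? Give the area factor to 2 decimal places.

(A₂/A₁)^0.21 = 3.93, so A₂/A₁ = 3.93^(1/0.21) = 3.93^4.762
ln(A₂/A₁) = ln 3.93 / 0.21 = 1.3686 / 0.21 = 6.5173
A₂/A₁ = e^6.5173 ≈ 676.8

676.77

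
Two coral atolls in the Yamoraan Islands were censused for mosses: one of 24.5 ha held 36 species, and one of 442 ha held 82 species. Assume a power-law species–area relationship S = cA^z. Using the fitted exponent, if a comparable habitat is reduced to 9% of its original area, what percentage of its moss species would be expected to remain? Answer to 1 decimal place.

50.4%

z = ln(82/36) / ln(442/24.5) = 0.8232 / 2.8926 = 0.2846
S_new/S_old = (A_new/A_old)^z = 0.09^0.2846 = exp(0.2846 × -2.4079) = 0.504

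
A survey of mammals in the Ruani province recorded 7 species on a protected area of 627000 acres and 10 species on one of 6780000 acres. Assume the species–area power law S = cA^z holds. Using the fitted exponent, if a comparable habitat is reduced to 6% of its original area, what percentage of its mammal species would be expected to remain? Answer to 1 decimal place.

z = ln(10/7) / ln(6780000/627000) = 0.3567 / 2.3808 = 0.1498
S_new/S_old = (A_new/A_old)^z = 0.06^0.1498 = exp(0.1498 × -2.8134) = 0.6561

65.6%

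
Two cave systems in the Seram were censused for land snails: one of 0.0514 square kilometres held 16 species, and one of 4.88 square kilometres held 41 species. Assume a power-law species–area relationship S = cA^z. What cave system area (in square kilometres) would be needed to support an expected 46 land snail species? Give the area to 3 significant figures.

8.52 square kilometres

z = ln(41/16) / ln(4.88/0.0514) = 0.9410 / 4.5533 = 0.2067
c = 16 / 0.0514^0.2067 = 16 / 0.5415 = 29.55
A = (46/29.55)^(1/0.2067) ⇒ ln A = ln(1.557)/0.2067 = 2.1419
A = e^2.1419 ≈ 8.516 square kilometres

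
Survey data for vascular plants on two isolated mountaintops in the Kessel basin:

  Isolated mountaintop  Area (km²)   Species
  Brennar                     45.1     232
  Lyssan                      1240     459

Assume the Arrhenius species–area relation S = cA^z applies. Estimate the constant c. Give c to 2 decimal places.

105.90

z = ln(S₂/S₁) / ln(A₂/A₁) = ln(459/232) / ln(1240/45.1) = 0.6823 / 3.3140 = 0.2059
c = S₁ / A₁^z = 232 / 45.1^0.2059 = 232 / 2.191 = 105.9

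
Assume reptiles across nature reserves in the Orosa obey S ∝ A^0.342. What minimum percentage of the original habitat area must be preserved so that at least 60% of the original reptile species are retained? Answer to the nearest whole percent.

22%

Need (A_new/A_old)^0.342 = 0.6, so A_new/A_old = 0.6^(1/0.342) = 0.6^2.924
ln(A_new/A_old) = ln 0.6 / 0.342 = -0.5108 / 0.342 = -1.4936
A_new/A_old = e^-1.4936 ≈ 0.2246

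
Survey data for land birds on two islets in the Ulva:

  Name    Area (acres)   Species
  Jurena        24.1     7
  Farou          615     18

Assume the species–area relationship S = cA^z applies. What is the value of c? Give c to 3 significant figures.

z = ln(S₂/S₁) / ln(A₂/A₁) = ln(18/7) / ln(615/24.1) = 0.9445 / 3.2394 = 0.2916
c = S₁ / A₁^z = 7 / 24.1^0.2916 = 7 / 2.529 = 2.768

2.77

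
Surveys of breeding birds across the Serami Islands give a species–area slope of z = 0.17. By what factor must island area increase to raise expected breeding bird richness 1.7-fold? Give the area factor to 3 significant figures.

(A₂/A₁)^0.17 = 1.7, so A₂/A₁ = 1.7^(1/0.17) = 1.7^5.882
ln(A₂/A₁) = ln 1.7 / 0.17 = 0.5306 / 0.17 = 3.1213
A₂/A₁ = e^3.1213 ≈ 22.68

22.7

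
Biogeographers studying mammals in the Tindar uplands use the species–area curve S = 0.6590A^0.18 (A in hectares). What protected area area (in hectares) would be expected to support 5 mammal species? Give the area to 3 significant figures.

77500 hectares

5 = 0.659 × A^0.18  ⇒  A^0.18 = 5/0.659 = 7.587
ln A = ln(7.587) / 0.18 = 2.0265 / 0.18 = 11.2582
A = e^11.2582 ≈ 77510 hectares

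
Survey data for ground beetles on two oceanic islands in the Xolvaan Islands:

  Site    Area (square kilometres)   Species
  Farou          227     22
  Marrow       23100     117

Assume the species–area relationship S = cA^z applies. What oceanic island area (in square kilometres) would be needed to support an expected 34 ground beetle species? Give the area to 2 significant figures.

760 square kilometres

z = ln(117/22) / ln(23100/227) = 1.6711 / 4.6226 = 0.3615
c = 22 / 227^0.3615 = 22 / 7.108 = 3.095
A = (34/3.095)^(1/0.3615) ⇒ ln A = ln(10.98)/0.3615 = 6.6291
A = e^6.6291 ≈ 756.8 square kilometres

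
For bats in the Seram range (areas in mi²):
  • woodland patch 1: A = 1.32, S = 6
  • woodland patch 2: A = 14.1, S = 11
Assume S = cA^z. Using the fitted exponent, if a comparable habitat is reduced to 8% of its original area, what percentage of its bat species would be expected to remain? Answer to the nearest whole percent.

52%

z = ln(11/6) / ln(14.1/1.32) = 0.6061 / 2.3685 = 0.2559
S_new/S_old = (A_new/A_old)^z = 0.08^0.2559 = exp(0.2559 × -2.5257) = 0.5239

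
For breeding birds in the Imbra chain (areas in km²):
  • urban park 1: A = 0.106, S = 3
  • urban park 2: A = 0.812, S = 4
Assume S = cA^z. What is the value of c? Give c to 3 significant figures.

4.12

z = ln(S₂/S₁) / ln(A₂/A₁) = ln(4/3) / ln(0.812/0.106) = 0.2877 / 2.0361 = 0.1413
c = S₁ / A₁^z = 3 / 0.106^0.1413 = 3 / 0.7283 = 4.119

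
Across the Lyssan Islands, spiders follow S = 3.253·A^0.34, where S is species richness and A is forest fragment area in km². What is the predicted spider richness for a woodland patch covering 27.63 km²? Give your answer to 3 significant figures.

10.1

S = 3.253 × 27.63^0.34 = 3.253 × 3.091 ≈ 10.05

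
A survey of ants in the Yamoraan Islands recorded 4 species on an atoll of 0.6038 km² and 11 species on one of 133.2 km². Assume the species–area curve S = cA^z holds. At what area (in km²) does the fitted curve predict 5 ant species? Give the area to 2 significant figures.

2.0 km²

z = ln(11/4) / ln(133.2/0.6038) = 1.0116 / 5.3964 = 0.1875
c = 4 / 0.6038^0.1875 = 4 / 0.9098 = 4.397
A = (5/4.397)^(1/0.1875) ⇒ ln A = ln(1.137)/0.1875 = 0.6858
A = e^0.6858 ≈ 1.985 km²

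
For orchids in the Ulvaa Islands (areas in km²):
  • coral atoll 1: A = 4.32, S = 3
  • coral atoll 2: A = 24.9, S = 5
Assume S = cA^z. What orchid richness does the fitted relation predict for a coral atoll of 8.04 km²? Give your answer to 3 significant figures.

z = ln(5/3) / ln(24.9/4.32) = 0.5108 / 1.7516 = 0.2916
c = 3 / 4.32^0.2916 = 3 / 1.532 = 1.958
S₃ = 1.958 × 8.04^0.2916 = 1.958 × 1.837 ≈ 3.596

3.60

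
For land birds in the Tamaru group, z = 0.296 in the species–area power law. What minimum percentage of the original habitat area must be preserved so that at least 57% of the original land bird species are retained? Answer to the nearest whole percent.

15%

Need (A_new/A_old)^0.296 = 0.57, so A_new/A_old = 0.57^(1/0.296) = 0.57^3.378
ln(A_new/A_old) = ln 0.57 / 0.296 = -0.5621 / 0.296 = -1.8991
A_new/A_old = e^-1.8991 ≈ 0.1497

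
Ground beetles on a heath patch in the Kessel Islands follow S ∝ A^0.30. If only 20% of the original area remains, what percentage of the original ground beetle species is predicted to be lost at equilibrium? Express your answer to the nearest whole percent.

38%

S_new/S_old = (A_new/A_old)^z = 0.2^0.3
= exp(0.3 × ln 0.2) = exp(0.3 × -1.6094) = exp(-0.4828) ≈ 0.617
Fraction lost = 1 − 0.617 = 0.383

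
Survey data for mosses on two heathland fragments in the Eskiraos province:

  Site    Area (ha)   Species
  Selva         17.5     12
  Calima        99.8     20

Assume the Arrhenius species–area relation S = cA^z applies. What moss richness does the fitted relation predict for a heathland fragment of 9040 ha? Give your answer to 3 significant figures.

z = ln(20/12) / ln(99.8/17.5) = 0.5108 / 1.7410 = 0.2934
c = 12 / 17.5^0.2934 = 12 / 2.316 = 5.181
S₃ = 5.181 × 9040^0.2934 = 5.181 × 14.48 ≈ 75.03

75.0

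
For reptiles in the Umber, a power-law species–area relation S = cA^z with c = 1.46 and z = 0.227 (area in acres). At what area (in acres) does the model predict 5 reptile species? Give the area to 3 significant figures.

227 acres

5 = 1.46 × A^0.227  ⇒  A^0.227 = 5/1.46 = 3.425
ln A = ln(3.425) / 0.227 = 1.2310 / 0.227 = 5.4229
A = e^5.4229 ≈ 226.5 acres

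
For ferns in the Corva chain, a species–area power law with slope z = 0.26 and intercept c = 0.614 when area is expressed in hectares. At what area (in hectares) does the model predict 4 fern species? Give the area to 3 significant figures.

4 = 0.614 × A^0.26  ⇒  A^0.26 = 4/0.614 = 6.515
ln A = ln(6.515) / 0.26 = 1.8741 / 0.26 = 7.2079
A = e^7.2079 ≈ 1350 hectares

1350 hectares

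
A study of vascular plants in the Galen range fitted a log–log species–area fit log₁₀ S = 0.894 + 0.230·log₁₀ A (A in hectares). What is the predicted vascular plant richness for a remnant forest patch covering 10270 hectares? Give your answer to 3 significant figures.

S = 7.834 × 10270^0.23
ln S = ln 7.834 + 0.23 × ln 10270 = 2.0585 + 0.23 × 9.2370 = 4.1830
S = e^4.1830 ≈ 65.56

65.6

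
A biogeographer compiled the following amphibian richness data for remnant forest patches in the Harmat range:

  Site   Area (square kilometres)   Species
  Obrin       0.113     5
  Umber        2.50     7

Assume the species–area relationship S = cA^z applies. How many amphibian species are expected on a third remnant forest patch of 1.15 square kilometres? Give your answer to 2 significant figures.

z = ln(7/5) / ln(2.5/0.113) = 0.3365 / 3.0967 = 0.1087
c = 5 / 0.113^0.1087 = 5 / 0.7891 = 6.337
S₃ = 6.337 × 1.15^0.1087 = 6.337 × 1.015 ≈ 6.434

6.4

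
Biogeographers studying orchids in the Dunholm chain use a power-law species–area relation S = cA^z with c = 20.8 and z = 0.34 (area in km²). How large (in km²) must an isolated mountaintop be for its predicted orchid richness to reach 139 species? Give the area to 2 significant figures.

270 km²

139 = 20.8 × A^0.34  ⇒  A^0.34 = 139/20.8 = 6.683
ln A = ln(6.683) / 0.34 = 1.8995 / 0.34 = 5.5868
A = e^5.5868 ≈ 266.9 km²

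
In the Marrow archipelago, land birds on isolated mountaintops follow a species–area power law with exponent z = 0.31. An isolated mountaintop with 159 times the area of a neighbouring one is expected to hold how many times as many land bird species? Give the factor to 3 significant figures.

S₂/S₁ = (A₂/A₁)^z = 159^0.31
ln(S₂/S₁) = 0.31 × ln 159 = 0.31 × 5.0689 = 1.5714
S₂/S₁ = e^1.5714 ≈ 4.813

4.81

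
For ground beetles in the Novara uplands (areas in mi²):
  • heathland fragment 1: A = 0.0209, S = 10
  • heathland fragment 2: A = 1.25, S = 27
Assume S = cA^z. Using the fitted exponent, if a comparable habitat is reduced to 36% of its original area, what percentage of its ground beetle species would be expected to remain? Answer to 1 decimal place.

78.0%

z = ln(27/10) / ln(1.25/0.0209) = 0.9933 / 4.0911 = 0.2428
S_new/S_old = (A_new/A_old)^z = 0.36^0.2428 = exp(0.2428 × -1.0217) = 0.7803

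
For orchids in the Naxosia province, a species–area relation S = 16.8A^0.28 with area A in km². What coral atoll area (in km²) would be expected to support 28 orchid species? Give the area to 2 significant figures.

6.2 km²

28 = 16.8 × A^0.28  ⇒  A^0.28 = 28/16.8 = 1.667
ln A = ln(1.667) / 0.28 = 0.5108 / 0.28 = 1.8244
A = e^1.8244 ≈ 6.199 km²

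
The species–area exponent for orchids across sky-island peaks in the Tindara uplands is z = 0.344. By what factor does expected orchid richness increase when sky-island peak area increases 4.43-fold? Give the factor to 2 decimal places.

S₂/S₁ = (A₂/A₁)^z = 4.43^0.344
ln(S₂/S₁) = 0.344 × ln 4.43 = 0.344 × 1.4884 = 0.5120
S₂/S₁ = e^0.5120 ≈ 1.669

1.67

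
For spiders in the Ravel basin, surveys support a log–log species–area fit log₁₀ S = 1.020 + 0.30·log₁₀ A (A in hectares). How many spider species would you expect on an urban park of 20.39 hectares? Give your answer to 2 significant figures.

S = 10.47 × 20.39^0.3 = 10.47 × 2.471 ≈ 25.87

26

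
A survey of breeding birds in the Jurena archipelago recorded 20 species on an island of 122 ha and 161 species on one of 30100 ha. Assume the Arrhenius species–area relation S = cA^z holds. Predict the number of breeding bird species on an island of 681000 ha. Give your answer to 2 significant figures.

z = ln(161/20) / ln(30100/122) = 2.0857 / 5.5083 = 0.3786
c = 20 / 122^0.3786 = 20 / 6.166 = 3.244
S₃ = 3.244 × 681000^0.3786 = 3.244 × 161.7 ≈ 524.5

520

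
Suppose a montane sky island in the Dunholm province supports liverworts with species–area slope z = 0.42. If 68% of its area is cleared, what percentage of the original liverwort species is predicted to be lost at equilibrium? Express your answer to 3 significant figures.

S_new/S_old = (A_new/A_old)^z = 0.32^0.42
= exp(0.42 × ln 0.32) = exp(0.42 × -1.1394) = exp(-0.4786) ≈ 0.6197
Fraction lost = 1 − 0.6197 = 0.3803

38.0%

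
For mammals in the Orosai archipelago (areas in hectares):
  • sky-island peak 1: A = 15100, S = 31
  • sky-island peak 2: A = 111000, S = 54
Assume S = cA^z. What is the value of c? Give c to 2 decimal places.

z = ln(S₂/S₁) / ln(A₂/A₁) = ln(54/31) / ln(111000/15100) = 0.5550 / 1.9948 = 0.2782
c = S₁ / A₁^z = 31 / 15100^0.2782 = 31 / 14.54 = 2.132

2.13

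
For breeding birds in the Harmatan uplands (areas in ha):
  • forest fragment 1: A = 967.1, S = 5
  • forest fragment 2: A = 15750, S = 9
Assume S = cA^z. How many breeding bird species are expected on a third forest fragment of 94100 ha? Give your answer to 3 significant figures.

13.1

z = ln(9/5) / ln(15750/967.1) = 0.5878 / 2.7903 = 0.2107
c = 5 / 967.1^0.2107 = 5 / 4.255 = 1.175
S₃ = 1.175 × 94100^0.2107 = 1.175 × 11.16 ≈ 13.12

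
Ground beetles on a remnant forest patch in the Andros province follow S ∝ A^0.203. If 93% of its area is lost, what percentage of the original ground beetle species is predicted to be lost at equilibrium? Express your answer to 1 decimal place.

41.7%

S_new/S_old = (A_new/A_old)^z = 0.07^0.203
= exp(0.203 × ln 0.07) = exp(0.203 × -2.6593) = exp(-0.5398) ≈ 0.5828
Fraction lost = 1 − 0.5828 = 0.4172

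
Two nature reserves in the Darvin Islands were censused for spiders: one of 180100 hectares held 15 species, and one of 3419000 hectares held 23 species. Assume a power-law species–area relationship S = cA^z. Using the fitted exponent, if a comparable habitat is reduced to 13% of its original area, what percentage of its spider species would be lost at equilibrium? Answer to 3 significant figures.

25.6%

z = ln(23/15) / ln(3419000/180100) = 0.4274 / 2.9436 = 0.1452
S_new/S_old = (A_new/A_old)^z = 0.13^0.1452 = exp(0.1452 × -2.0402) = 0.7436
Fraction lost = 1 − 0.7436 = 0.2564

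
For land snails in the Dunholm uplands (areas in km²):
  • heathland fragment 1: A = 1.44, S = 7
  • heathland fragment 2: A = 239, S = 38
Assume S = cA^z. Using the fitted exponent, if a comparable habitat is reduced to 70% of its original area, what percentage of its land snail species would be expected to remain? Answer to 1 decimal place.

88.9%

z = ln(38/7) / ln(239/1.44) = 1.6917 / 5.1118 = 0.3309
S_new/S_old = (A_new/A_old)^z = 0.7^0.3309 = exp(0.3309 × -0.3567) = 0.8887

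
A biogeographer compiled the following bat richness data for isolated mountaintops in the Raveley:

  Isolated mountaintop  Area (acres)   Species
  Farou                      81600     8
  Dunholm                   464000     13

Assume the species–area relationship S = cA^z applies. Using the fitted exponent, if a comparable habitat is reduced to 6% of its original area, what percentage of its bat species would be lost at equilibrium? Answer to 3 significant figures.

54.4%

z = ln(13/8) / ln(464000/81600) = 0.4855 / 1.7381 = 0.2793
S_new/S_old = (A_new/A_old)^z = 0.06^0.2793 = exp(0.2793 × -2.8134) = 0.4557
Fraction lost = 1 − 0.4557 = 0.5443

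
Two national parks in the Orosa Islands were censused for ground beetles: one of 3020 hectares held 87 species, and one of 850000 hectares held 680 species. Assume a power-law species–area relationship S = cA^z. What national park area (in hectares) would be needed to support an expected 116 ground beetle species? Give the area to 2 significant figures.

z = ln(680/87) / ln(850000/3020) = 2.0562 / 5.6400 = 0.3646
c = 87 / 3020^0.3646 = 87 / 18.57 = 4.686
A = (116/4.686)^(1/0.3646) ⇒ ln A = ln(24.75)/0.3646 = 8.8021
A = e^8.8021 ≈ 6648 hectares

6600 hectares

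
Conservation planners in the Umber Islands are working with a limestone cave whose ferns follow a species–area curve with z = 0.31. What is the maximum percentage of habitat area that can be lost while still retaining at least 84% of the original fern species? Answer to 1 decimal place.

Need (A_new/A_old)^0.31 = 0.84, so A_new/A_old = 0.84^(1/0.31) = 0.84^3.226
ln(A_new/A_old) = ln 0.84 / 0.31 = -0.1744 / 0.31 = -0.5624
A_new/A_old = e^-0.5624 ≈ 0.5698
Fraction that can be lost = 1 − 0.5698 = 0.4302

43.0%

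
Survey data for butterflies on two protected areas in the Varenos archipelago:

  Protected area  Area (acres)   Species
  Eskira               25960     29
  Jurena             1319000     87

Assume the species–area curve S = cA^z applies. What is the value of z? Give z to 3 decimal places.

0.280

Taking logs: ln S = ln c + z ln A, so z = (ln S₂ − ln S₁)/(ln A₂ − ln A₁).
z = ln(87/29) / ln(1319000/25960) = ln(3) / ln(50.81) = 1.0986 / 3.9281 = 0.2797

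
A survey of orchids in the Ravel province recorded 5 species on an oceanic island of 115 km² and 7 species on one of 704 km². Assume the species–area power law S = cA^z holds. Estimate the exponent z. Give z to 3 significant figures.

Taking logs: ln S = ln c + z ln A, so z = (ln S₂ − ln S₁)/(ln A₂ − ln A₁).
z = ln(7/5) / ln(704/115) = ln(1.4) / ln(6.122) = 0.3365 / 1.8118 = 0.1857

0.186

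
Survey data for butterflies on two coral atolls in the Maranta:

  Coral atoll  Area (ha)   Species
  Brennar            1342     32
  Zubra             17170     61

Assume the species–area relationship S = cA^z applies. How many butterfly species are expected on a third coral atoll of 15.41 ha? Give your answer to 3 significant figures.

z = ln(61/32) / ln(17170/1342) = 0.6451 / 2.5490 = 0.2531
c = 32 / 1342^0.2531 = 32 / 6.189 = 5.171
S₃ = 5.171 × 15.41^0.2531 = 5.171 × 1.998 ≈ 10.33

10.3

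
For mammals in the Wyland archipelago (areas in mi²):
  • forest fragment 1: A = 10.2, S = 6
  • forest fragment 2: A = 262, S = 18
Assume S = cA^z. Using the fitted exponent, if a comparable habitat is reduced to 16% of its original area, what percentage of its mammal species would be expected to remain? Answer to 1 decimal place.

z = ln(18/6) / ln(262/10.2) = 1.0986 / 3.2460 = 0.3385
S_new/S_old = (A_new/A_old)^z = 0.16^0.3385 = exp(0.3385 × -1.8326) = 0.5378

53.8%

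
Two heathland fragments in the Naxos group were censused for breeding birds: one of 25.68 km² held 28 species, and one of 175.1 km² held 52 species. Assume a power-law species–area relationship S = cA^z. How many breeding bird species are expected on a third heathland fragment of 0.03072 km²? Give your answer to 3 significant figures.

z = ln(52/28) / ln(175.1/25.68) = 0.6190 / 1.9196 = 0.3225
c = 28 / 25.68^0.3225 = 28 / 2.848 = 9.831
S₃ = 9.831 × 0.03072^0.3225 = 9.831 × 0.3253 ≈ 3.198

3.20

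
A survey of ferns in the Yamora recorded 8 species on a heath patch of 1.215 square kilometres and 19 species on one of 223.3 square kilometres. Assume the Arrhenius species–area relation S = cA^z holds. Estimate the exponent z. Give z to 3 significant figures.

Taking logs: ln S = ln c + z ln A, so z = (ln S₂ − ln S₁)/(ln A₂ − ln A₁).
z = ln(19/8) / ln(223.3/1.215) = ln(2.375) / ln(183.8) = 0.8650 / 5.2138 = 0.1659

0.166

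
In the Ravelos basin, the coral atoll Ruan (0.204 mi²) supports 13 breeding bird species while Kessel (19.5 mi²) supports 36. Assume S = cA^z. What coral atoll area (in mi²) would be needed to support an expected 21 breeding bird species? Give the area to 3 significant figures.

1.75 mi²

z = ln(36/13) / ln(19.5/0.204) = 1.0186 / 4.5600 = 0.2234
c = 13 / 0.204^0.2234 = 13 / 0.7011 = 18.54
A = (21/18.54)^(1/0.2234) ⇒ ln A = ln(1.133)/0.2234 = 0.5574
A = e^0.5574 ≈ 1.746 mi²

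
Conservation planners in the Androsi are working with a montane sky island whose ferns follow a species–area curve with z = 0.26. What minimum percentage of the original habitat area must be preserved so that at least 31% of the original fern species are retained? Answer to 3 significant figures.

1.11%

Need (A_new/A_old)^0.26 = 0.31, so A_new/A_old = 0.31^(1/0.26) = 0.31^3.846
ln(A_new/A_old) = ln 0.31 / 0.26 = -1.1712 / 0.26 = -4.5045
A_new/A_old = e^-4.5045 ≈ 0.01106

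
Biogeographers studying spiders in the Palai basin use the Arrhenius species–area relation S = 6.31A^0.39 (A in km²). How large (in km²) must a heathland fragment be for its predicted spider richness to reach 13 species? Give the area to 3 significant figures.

13 = 6.31 × A^0.39  ⇒  A^0.39 = 13/6.31 = 2.06
ln A = ln(2.06) / 0.39 = 0.7228 / 0.39 = 1.8534
A = e^1.8534 ≈ 6.381 km²

6.38 km²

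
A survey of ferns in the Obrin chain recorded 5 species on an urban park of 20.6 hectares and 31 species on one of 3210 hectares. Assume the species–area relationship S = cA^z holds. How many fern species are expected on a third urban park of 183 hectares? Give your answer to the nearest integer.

11

z = ln(31/5) / ln(3210/20.6) = 1.8245 / 5.0487 = 0.3614
c = 5 / 20.6^0.3614 = 5 / 2.984 = 1.676
S₃ = 1.676 × 183^0.3614 = 1.676 × 6.571 ≈ 11.01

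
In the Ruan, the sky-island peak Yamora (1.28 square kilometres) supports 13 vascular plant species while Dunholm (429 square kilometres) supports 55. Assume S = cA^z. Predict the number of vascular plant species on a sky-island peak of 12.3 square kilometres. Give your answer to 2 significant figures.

23

z = ln(55/13) / ln(429/1.28) = 1.4424 / 5.8146 = 0.2481
c = 13 / 1.28^0.2481 = 13 / 1.063 = 12.23
S₃ = 12.23 × 12.3^0.2481 = 12.23 × 1.864 ≈ 22.79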